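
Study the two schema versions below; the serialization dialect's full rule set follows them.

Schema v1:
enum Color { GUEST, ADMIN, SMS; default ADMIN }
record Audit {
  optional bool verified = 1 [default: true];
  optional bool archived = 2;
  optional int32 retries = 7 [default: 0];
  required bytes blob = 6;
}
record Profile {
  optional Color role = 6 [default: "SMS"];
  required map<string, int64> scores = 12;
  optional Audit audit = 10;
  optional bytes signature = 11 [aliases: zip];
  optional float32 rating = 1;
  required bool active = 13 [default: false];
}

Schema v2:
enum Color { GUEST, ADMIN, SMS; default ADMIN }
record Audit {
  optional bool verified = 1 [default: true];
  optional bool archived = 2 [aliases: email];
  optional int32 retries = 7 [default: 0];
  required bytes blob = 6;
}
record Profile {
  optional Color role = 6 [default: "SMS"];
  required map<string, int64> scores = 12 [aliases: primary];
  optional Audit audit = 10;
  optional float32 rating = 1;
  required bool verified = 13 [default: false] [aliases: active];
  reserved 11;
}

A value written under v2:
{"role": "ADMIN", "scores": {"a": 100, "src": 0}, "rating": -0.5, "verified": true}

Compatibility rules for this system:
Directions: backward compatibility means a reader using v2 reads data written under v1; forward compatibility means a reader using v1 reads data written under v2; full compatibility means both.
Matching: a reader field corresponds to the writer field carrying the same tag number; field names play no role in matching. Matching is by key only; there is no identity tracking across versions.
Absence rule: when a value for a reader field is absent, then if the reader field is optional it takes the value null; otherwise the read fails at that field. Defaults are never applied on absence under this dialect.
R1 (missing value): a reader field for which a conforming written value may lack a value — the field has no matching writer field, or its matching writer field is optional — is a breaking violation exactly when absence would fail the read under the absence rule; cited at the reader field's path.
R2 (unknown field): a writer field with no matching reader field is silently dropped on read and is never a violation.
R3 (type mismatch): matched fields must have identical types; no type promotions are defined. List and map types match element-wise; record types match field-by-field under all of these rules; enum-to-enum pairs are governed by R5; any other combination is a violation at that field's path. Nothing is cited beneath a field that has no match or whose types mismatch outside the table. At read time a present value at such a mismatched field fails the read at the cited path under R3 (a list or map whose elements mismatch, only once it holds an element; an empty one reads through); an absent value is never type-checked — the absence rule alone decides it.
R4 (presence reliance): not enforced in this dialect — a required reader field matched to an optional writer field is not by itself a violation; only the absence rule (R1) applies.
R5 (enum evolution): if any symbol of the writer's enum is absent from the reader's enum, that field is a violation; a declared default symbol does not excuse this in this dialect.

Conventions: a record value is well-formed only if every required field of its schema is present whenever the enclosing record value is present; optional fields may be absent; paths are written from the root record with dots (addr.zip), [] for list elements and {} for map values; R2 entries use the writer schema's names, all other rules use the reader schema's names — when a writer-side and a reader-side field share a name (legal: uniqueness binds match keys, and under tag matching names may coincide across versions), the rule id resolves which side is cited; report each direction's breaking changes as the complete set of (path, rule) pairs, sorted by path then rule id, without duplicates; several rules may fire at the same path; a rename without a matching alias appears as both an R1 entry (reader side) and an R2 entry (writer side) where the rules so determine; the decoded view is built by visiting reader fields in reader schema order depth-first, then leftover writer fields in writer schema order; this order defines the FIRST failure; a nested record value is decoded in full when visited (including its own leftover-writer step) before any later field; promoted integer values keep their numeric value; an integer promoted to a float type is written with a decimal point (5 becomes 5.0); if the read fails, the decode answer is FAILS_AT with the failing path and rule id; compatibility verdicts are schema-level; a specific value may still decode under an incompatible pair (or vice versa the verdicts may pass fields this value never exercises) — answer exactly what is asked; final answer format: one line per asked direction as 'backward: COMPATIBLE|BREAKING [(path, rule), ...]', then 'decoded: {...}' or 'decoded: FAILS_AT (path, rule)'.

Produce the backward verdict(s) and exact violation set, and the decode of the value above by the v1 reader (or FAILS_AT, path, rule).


backward: COMPATIBLE []; decoded: {"role": "ADMIN", "scores": {"a": 100, "src": 0}, "audit": null, "signature": null, "rating": -0.5, "active": true}

arrows below run writer -> reader for Profile
backward for Profile (reader v2, writer v1):
  role <- role (Color -> Color, writer optional)
  scores <- scores (map<string, int64> -> map<string, int64>, writer required)
  audit <- audit (Audit -> Audit, writer optional)
  rating <- rating (float32 -> float32, writer optional)
  verified <- active (bool -> bool, writer required)
  writer field signature has no reader counterpart
  audit.verified <- audit.verified (bool -> bool, writer optional)
  audit.archived <- audit.archived (bool -> bool, writer optional)
  audit.retries <- audit.retries (int32 -> int32, writer optional)
  audit.blob <- audit.blob (bytes -> bytes, writer required)
  => backward verdict for Profile: COMPATIBLE, no violations
decoding the Profile value with the v1 reader:
  role := "ADMIN"
  scores := {"a": 100, "src": 0}
  audit := null (absent, optional -> null)
  signature := null (absent, optional -> null)
  rating := -0.5
  active := true (from writer verified)
  => decoded: {"role": "ADMIN", "scores": {"a": 100, "src": 0}, "audit": null, "signature": null, "rating": -0.5, "active": true}
ruling out the remaining Profile differences:
  renamed field active to verified in record Profile (alias active declared on the renamed field) -> triggers nothing under Profile's printed rules — same verdict
  removed field signature from record Profile (its key 11 joins the reserved list) -> triggers nothing under Profile's printed rules — same verdict


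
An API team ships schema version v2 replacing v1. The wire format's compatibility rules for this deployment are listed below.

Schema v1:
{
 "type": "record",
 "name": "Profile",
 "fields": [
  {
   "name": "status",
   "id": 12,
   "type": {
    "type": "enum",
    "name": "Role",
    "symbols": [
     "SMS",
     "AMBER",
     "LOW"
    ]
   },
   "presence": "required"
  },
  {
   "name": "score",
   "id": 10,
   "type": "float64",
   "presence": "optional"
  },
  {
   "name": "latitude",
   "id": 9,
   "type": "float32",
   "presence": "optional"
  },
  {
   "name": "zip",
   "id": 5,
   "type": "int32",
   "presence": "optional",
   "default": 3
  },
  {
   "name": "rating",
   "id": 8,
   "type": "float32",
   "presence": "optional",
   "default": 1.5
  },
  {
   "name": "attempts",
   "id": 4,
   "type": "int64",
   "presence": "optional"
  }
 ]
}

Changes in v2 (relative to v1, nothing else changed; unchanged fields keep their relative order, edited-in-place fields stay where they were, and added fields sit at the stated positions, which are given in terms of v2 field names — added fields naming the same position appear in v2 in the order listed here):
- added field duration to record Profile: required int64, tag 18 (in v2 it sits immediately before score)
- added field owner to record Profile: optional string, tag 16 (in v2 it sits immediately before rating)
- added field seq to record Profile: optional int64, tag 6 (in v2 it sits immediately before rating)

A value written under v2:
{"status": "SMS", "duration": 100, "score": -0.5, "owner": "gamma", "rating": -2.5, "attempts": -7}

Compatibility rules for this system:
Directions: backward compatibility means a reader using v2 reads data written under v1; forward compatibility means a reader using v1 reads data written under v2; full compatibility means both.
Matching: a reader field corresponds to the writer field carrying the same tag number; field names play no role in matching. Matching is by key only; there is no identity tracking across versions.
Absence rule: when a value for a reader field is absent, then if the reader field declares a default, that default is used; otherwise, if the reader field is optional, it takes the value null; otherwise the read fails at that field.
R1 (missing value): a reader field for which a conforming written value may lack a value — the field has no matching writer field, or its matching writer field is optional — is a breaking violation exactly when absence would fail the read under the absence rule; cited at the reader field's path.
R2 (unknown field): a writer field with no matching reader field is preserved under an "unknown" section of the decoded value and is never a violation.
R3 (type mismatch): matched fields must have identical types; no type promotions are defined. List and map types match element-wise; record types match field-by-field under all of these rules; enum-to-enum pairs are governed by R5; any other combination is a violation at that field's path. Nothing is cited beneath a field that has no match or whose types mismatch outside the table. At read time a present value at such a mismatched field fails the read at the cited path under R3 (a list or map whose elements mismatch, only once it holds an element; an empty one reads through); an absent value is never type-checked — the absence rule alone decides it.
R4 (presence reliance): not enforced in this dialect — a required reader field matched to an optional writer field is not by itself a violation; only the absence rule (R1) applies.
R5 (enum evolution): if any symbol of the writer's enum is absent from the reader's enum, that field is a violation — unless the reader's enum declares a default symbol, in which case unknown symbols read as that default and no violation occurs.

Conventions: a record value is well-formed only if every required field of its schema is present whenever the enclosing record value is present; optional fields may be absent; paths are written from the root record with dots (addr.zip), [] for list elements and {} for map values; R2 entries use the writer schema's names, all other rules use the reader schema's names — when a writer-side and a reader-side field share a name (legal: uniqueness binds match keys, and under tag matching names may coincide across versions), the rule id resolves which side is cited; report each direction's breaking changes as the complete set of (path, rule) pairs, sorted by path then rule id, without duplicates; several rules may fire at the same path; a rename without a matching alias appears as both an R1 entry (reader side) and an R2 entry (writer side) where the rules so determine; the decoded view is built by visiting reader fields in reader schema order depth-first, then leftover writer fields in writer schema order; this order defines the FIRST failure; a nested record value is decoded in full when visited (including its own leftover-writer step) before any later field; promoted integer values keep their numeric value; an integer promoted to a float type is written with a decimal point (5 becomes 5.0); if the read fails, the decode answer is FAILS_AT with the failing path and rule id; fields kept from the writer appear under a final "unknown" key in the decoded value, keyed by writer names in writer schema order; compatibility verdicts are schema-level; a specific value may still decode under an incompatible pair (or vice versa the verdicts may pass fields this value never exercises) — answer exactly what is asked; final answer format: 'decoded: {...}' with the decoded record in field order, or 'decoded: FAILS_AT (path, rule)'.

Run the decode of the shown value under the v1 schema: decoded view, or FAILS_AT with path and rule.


each type pair in Profile: writer, then reader
decode (reader v1):
  status := "SMS"
  score := -0.5
  latitude := null (absent, optional -> null)
  zip := 3 (absent -> default)
  rating := -2.5
  attempts := -7
  writer duration: kept under "unknown"
  writer owner: kept under "unknown"
  => decoded: {"status": "SMS", "score": -0.5, "latitude": null, "zip": 3, "rating": -2.5, "attempts": -7, "unknown": {"duration": 100, "owner": "gamma"}}
checking off the Profile differences that do not matter here:
  added field seq to record Profile: optional int64, tag 6 (in v2 it sits immediately before rating) -> triggers nothing under the printed rules; the Profile answer is the same either way

decoded: {"status": "SMS", "score": -0.5, "latitude": null, "zip": 3, "rating": -2.5, "attempts": -7, "unknown": {"duration": 100, "owner": "gamma"}}


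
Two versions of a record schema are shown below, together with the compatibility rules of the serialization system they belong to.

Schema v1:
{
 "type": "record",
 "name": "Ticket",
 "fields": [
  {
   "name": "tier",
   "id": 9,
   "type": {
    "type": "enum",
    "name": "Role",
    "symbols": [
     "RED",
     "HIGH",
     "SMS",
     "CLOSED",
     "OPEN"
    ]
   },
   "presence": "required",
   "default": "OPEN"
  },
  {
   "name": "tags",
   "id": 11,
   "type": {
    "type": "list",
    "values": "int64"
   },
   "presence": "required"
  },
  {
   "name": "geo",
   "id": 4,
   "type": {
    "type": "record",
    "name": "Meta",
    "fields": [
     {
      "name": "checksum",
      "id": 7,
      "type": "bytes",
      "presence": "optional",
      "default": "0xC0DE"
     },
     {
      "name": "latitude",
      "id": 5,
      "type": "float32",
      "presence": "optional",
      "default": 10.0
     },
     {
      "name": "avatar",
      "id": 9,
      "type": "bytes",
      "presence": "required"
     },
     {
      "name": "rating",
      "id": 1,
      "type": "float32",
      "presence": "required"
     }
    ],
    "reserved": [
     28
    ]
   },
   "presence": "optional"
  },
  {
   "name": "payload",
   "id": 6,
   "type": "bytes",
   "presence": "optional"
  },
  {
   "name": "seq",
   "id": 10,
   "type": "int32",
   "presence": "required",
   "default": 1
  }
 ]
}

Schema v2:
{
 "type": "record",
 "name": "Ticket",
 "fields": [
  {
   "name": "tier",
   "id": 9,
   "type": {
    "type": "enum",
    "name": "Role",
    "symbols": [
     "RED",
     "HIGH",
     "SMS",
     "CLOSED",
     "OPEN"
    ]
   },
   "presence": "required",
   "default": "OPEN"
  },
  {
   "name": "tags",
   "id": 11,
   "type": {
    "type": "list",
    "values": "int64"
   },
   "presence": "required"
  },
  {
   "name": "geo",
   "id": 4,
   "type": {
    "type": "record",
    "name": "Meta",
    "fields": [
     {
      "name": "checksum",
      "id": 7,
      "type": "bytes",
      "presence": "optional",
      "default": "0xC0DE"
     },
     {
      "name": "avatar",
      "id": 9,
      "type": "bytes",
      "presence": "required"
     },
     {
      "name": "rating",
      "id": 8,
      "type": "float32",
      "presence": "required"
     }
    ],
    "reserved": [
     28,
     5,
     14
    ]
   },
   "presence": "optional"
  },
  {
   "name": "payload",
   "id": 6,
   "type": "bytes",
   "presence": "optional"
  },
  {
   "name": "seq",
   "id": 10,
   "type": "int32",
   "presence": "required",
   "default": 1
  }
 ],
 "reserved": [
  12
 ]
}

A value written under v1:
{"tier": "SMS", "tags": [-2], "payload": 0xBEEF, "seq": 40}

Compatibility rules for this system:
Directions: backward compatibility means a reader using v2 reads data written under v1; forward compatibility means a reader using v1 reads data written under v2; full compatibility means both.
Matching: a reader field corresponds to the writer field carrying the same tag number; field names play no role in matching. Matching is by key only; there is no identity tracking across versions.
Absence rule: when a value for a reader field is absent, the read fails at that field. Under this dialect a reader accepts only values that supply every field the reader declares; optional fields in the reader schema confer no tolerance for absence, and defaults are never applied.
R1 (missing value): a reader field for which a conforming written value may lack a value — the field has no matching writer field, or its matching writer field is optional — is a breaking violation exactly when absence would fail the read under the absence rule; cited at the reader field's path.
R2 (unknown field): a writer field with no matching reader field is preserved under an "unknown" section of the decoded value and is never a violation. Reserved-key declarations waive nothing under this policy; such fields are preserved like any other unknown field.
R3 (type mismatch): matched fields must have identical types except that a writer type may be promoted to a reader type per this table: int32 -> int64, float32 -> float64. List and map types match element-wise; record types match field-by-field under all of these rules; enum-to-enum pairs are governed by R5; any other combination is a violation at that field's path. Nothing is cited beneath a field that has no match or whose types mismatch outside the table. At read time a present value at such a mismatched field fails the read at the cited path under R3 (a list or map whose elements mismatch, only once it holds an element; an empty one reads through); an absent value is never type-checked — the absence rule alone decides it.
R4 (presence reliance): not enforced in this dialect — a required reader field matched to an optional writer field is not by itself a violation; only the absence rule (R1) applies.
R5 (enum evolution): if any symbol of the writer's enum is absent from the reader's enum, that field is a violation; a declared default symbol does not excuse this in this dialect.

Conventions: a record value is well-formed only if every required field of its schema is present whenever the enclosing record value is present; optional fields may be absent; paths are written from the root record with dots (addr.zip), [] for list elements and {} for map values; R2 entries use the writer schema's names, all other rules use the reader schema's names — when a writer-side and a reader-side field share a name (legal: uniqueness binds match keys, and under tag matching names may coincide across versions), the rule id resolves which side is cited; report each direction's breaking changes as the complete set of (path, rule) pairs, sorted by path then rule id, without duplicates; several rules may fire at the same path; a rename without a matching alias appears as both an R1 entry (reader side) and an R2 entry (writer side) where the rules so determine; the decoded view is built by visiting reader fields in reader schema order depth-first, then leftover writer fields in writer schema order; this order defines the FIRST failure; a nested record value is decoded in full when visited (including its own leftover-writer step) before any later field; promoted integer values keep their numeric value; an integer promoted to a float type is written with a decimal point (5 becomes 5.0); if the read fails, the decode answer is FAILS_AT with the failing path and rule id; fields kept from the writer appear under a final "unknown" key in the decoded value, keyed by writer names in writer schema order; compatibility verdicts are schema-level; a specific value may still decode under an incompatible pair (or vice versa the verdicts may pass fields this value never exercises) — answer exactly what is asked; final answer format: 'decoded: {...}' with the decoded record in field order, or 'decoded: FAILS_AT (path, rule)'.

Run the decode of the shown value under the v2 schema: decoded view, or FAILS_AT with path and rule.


the writer's type comes first in each Ticket pair
decode (reader v2):
  tier := "SMS"
  tags := [-2]
  read fails at geo under R1 (no fill)
  => FAILS_AT (geo, R1)
remaining Ticket differences; none change what is asked:
  removed field latitude from record Meta (its key 5 joins the reserved list) -> schema-level compatibility only; this Ticket value's decode is unchanged
  field rating in record Meta: tag 1 changed to 8 -> schema-level compatibility only; this Ticket value's decode is unchanged

decoded: FAILS_AT (geo, R1)


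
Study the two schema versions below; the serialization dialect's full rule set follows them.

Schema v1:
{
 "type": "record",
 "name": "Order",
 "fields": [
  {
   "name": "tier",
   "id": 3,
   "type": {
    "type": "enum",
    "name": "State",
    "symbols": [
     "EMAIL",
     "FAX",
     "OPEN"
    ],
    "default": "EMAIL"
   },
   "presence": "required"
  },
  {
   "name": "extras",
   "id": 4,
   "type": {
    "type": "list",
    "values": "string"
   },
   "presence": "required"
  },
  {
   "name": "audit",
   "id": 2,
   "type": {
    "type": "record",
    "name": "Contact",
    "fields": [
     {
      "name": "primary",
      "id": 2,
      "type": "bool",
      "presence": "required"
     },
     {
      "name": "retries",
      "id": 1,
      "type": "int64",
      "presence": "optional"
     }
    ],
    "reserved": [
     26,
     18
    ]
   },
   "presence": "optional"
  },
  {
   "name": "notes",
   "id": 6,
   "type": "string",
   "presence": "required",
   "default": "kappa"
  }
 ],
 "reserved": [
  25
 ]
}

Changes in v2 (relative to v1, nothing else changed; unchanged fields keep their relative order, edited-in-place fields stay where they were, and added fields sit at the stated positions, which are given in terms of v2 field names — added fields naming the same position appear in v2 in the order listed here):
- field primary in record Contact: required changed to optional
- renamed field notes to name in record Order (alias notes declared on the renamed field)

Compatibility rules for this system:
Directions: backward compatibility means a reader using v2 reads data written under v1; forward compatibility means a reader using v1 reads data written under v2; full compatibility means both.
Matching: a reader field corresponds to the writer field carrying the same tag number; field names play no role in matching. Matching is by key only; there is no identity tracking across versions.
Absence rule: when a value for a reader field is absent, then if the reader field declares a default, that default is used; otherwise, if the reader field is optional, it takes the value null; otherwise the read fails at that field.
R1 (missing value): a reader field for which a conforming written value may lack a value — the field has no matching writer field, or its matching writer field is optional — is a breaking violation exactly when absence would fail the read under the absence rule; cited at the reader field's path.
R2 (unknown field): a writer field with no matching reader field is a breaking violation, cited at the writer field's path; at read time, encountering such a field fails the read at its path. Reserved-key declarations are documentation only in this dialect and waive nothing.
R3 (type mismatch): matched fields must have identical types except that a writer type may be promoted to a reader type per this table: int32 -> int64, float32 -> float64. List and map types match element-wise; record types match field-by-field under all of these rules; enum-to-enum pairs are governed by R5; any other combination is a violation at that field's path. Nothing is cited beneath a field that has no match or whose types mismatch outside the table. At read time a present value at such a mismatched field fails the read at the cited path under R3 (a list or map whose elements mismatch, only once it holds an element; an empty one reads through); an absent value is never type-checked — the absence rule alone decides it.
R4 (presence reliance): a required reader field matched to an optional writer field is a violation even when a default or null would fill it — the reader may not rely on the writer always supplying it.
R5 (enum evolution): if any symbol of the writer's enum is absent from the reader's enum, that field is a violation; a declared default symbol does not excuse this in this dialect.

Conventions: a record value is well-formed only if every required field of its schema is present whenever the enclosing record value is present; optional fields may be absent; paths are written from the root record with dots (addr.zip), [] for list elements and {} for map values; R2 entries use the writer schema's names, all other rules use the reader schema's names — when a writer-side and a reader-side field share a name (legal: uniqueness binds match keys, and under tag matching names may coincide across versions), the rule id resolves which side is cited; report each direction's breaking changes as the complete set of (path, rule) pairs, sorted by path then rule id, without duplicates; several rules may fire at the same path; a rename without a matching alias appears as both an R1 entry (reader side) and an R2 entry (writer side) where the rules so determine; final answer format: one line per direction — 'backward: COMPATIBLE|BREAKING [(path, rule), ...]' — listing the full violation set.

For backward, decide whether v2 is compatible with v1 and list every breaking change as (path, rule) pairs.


backward: COMPATIBLE []

the writer's type comes first in each Order pair
backward on Order — v2 reading data written by v1:
  tier: State -> State, writer required; from tier
  extras: list<string> -> list<string>, writer required; from extras
  audit: Contact -> Contact, writer optional; from audit
  name: string -> string, writer required; from notes
  audit.primary: bool -> bool, writer required; from audit.primary
  audit.retries: int64 -> int64, writer optional; from audit.retries
  => no violations; backward on Order: COMPATIBLE
ruling out the remaining Order differences:
  field primary in record Contact: required changed to optional -> fires only in the forward direction of Order, which is not asked here
  renamed field notes to name in record Order (alias notes declared on the renamed field) -> inert for the asked Order verdict: nothing fires


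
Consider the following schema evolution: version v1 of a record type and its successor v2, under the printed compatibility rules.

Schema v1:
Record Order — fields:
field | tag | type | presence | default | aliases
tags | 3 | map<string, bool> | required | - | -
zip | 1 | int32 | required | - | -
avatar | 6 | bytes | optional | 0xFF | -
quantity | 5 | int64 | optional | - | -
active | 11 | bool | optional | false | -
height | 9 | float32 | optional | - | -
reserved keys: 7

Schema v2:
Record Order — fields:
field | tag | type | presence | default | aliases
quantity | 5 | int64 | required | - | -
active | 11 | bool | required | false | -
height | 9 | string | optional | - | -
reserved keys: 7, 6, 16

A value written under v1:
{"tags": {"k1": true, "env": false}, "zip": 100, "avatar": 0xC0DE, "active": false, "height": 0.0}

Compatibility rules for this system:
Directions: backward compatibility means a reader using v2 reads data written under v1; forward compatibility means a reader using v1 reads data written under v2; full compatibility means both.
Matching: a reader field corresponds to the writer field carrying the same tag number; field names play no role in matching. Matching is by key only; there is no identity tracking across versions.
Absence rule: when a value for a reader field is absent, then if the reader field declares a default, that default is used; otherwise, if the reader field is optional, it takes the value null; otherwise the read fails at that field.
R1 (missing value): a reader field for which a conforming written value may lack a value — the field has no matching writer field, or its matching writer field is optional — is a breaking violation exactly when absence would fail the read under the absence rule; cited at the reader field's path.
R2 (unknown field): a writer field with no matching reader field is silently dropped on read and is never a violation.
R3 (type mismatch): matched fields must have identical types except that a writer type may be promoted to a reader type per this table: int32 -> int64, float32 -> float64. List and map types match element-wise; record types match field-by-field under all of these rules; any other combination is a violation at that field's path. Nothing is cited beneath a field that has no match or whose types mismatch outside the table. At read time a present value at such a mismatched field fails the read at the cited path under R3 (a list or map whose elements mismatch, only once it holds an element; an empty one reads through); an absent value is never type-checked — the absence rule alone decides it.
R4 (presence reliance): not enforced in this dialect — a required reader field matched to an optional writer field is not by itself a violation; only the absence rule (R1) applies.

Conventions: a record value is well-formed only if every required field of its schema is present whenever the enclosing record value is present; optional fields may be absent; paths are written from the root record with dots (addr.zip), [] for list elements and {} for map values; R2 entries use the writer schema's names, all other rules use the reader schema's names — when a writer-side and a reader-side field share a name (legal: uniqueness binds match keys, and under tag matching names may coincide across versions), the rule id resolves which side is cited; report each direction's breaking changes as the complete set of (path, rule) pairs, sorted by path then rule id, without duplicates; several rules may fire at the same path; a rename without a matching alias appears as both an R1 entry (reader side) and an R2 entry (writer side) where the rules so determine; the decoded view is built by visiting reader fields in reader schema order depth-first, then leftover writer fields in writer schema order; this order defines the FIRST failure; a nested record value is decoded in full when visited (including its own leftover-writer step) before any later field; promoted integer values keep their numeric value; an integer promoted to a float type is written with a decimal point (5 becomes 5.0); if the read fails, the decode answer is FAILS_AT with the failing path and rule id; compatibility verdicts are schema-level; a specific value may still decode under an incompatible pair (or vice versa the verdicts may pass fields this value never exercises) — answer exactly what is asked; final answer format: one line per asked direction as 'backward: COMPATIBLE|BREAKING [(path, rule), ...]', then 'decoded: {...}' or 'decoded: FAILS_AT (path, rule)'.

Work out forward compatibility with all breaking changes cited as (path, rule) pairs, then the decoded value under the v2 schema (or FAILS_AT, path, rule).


forward: BREAKING [(height, R3), (tags, R1), (zip, R1)]; decoded: FAILS_AT (quantity, R1)

the writer's type comes first in each Order pair
forward pass over Order, reader schema v1, writer schema v2:
  tags: no writer match
  zip: no writer match
  avatar: no writer match
  writer required, int64 -> int64: reader quantity maps from writer quantity
  writer required, bool -> bool: reader active maps from writer active
  writer optional, string -> float32: reader height maps from writer height
  rule R3 violated at height
  rule R1 violated at tags
  rule R1 violated at zip
  => 3 violation(s): forward is BREAKING for Order
decode (reader v2):
  read fails at quantity under R1 (no fill)
  => FAILS_AT (quantity, R1)
checking off the Order differences that do not matter here:
  removed field avatar from record Order (its key 6 joins the reserved list) -> fires no rule on Order, leaving the asked answer as it is
  field active in record Order: optional changed to required -> fires no rule on Order, leaving the asked answer as it is


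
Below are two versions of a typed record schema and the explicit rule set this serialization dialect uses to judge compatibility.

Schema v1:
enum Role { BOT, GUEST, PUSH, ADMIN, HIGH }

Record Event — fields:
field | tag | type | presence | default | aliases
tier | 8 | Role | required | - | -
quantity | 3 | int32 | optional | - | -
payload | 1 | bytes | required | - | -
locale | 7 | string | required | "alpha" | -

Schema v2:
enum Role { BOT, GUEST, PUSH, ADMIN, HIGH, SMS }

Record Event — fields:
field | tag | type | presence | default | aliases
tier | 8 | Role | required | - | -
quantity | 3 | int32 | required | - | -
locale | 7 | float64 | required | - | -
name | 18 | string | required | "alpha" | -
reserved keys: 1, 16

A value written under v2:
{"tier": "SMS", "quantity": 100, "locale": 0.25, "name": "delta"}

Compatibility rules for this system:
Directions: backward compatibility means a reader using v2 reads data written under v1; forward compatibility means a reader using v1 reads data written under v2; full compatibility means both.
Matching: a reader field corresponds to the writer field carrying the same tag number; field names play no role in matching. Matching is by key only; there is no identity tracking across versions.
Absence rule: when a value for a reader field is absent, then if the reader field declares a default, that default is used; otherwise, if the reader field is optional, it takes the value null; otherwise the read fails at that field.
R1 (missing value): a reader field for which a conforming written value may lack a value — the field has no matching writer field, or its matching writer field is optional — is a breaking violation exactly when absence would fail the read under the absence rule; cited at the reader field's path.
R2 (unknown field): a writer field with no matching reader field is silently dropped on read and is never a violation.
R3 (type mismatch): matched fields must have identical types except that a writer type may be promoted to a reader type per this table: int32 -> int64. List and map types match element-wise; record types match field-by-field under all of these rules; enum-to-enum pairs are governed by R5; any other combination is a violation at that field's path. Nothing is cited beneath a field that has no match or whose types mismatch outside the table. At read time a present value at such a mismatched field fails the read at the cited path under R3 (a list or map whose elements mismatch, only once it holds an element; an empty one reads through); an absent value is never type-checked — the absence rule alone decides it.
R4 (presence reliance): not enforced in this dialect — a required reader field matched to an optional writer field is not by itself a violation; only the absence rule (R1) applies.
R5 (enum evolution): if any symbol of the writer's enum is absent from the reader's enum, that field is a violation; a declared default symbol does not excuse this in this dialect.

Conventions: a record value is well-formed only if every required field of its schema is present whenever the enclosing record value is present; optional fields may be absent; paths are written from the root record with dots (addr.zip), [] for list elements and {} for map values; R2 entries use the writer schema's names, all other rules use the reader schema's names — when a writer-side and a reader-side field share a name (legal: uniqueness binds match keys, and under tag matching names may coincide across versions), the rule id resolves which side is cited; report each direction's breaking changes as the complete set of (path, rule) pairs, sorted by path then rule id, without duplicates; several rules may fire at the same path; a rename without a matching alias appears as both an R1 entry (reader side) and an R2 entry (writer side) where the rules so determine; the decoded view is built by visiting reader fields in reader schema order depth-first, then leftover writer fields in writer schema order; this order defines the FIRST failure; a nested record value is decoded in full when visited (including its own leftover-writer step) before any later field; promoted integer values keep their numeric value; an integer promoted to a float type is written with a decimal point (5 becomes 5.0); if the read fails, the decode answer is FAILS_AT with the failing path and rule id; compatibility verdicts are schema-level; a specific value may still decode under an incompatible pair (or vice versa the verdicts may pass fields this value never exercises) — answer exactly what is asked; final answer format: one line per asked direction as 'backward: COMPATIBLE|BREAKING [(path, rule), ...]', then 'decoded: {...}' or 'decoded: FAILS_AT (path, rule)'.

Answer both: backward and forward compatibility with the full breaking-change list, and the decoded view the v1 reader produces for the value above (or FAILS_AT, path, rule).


backward: BREAKING [(locale, R3), (quantity, R1)]; forward: BREAKING [(locale, R3), (payload, R1), (tier, R5)]; decoded: FAILS_AT (tier, R5)

the writer's type comes first in each Event pair
backward pass over Event, reader schema v2, writer schema v1:
  tier <- tier (Role -> Role, writer required)
  quantity <- quantity (int32 -> int32, writer optional)
  locale <- locale (string -> float64, writer required)
  name has no writer counterpart
  writer payload: unknown to reader
  rule R3 violated at locale
  rule R1 violated at quantity
  => backward: BREAKING (2)
forward pass over Event, reader schema v1, writer schema v2:
  tier <- tier (Role -> Role, writer required)
  quantity <- quantity (int32 -> int32, writer required)
  payload has no writer counterpart
  locale <- locale (float64 -> string, writer required)
  writer name: unknown to reader
  rule R3 violated at locale
  rule R1 violated at payload
  rule R5 violated at tier
  => forward: BREAKING (3)
decode walk for Event under reader schema v1:
  read fails at tier under R5
  => FAILS_AT (tier, R5)


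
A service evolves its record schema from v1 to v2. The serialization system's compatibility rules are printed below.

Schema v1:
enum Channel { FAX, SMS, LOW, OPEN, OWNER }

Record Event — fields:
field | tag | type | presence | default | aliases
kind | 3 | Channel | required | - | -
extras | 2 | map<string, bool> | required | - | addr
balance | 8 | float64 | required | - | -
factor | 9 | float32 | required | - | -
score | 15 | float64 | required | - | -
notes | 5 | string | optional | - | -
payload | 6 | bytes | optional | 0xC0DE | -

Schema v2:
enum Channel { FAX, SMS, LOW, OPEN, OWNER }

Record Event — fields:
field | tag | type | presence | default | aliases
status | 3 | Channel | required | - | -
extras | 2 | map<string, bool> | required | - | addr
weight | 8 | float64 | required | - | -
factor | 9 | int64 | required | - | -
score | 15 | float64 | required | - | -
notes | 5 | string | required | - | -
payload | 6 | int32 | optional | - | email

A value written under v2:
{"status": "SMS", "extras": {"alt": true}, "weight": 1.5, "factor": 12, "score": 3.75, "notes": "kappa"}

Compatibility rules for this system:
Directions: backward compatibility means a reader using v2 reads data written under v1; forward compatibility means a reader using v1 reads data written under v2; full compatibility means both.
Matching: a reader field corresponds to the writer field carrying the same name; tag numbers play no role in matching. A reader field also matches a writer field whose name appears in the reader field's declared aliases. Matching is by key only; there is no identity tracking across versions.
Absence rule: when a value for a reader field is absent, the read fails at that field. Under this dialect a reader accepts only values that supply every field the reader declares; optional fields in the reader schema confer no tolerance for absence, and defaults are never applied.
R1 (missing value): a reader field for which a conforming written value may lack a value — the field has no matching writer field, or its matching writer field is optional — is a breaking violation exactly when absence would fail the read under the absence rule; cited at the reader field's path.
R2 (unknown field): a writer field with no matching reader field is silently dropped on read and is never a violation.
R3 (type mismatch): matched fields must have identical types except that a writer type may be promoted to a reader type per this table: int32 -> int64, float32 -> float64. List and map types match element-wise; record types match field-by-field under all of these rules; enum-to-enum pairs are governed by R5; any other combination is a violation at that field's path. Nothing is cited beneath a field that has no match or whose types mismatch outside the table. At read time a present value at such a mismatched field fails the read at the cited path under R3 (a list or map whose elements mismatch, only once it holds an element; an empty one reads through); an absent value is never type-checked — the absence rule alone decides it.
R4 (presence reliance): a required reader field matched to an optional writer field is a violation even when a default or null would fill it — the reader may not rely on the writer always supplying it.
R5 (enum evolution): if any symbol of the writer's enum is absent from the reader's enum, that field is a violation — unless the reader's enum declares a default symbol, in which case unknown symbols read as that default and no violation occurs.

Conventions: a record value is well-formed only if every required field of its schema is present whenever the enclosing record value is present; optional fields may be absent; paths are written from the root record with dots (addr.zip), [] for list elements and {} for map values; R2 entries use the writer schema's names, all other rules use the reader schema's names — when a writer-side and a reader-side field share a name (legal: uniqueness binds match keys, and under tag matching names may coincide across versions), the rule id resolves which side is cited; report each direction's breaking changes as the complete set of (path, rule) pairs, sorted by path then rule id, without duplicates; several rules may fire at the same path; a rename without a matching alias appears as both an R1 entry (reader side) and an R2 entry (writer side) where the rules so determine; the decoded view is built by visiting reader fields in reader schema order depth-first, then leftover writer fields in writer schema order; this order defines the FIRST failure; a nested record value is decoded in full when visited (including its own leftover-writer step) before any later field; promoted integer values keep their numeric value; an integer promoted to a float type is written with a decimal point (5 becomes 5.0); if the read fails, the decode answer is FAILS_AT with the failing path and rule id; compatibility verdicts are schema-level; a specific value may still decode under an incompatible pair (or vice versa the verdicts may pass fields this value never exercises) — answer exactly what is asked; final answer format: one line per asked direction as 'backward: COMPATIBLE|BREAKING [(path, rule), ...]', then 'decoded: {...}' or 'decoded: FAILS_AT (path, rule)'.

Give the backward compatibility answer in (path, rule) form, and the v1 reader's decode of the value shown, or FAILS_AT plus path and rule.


each type pair in Event: writer, then reader
backward pass over Event, reader schema v2, writer schema v1:
  no writer field matches reader status
  extras <- extras (map<string, bool> -> map<string, bool>, writer required)
  no writer field matches reader weight
  factor <- factor (float32 -> int64, writer required)
  score <- score (float64 -> float64, writer required)
  notes <- notes (string -> string, writer optional)
  payload <- payload (bytes -> int32, writer optional)
  kind (writer side), unknown to reader
  balance (writer side), unknown to reader
  R3 fires at factor
  R1 fires at notes
  R4 fires at notes
  R1 fires at payload
  R3 fires at payload
  R1 fires at status
  R1 fires at weight
  backward on Event therefore BREAKING (7)
decode (reader v1):
  read fails at kind under R1 (no fill)
  => FAILS_AT (kind, R1)

backward: BREAKING [(factor, R3), (notes, R1), (notes, R4), (payload, R1), (payload, R3), (status, R1), (weight, R1)]; decoded: FAILS_AT (kind, R1)
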